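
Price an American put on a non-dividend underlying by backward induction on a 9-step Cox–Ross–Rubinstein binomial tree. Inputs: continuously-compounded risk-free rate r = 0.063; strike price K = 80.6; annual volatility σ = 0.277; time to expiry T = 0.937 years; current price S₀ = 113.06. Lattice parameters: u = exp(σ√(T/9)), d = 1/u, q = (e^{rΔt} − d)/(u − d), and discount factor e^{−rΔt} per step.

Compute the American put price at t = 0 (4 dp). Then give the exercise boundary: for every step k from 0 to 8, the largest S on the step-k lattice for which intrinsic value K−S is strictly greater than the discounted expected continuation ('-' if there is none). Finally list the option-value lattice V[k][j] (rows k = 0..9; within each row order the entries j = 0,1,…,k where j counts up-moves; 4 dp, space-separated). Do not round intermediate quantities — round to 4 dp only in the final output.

Δt=0.10411  u=1.09349  d=0.91450  q=0.51443  discount=0.99346
step 9 (expiry): payoffs max(K−S,0) = 30.0218 20.1222 8.2850 0.0000 0.0000 0.0000 0.0000 0.0000 0.0000 0.0000
step 8: (k=8,j=0): S=55.3069, (K−S)⁺=25.2931, hold=24.7661 ⇒ V=25.2931 exercise | (k=8,j=1): S=66.1321, (K−S)⁺=14.4679, hold=13.9410 ⇒ V=14.4679 exercise | (k=8,j=2): S=79.0759, (K−S)⁺=1.5241, hold=3.9966 ⇒ V=3.9966 continue | (k=8,j=3): S=94.5533, (K−S)⁺=0.0000, hold=0.0000 ⇒ V=0.0000 continue | (k=8,j=4): S=113.0600, (K−S)⁺=0.0000, hold=0.0000 ⇒ V=0.0000 continue | (k=8,j=5): S=135.1890, (K−S)⁺=0.0000, hold=0.0000 ⇒ V=0.0000 continue | (k=8,j=6): S=161.6492, (K−S)⁺=0.0000, hold=0.0000 ⇒ V=0.0000 continue | (k=8,j=7): S=193.2885, (K−S)⁺=0.0000, hold=0.0000 ⇒ V=0.0000 continue | (k=8,j=8): S=231.1204, (K−S)⁺=0.0000, hold=0.0000 ⇒ V=0.0000 continue  boundary S*=66.1321
step 7: (k=7,j=0): S=60.4778, (K−S)⁺=20.1222, hold=19.5953 ⇒ V=20.1222 exercise | (k=7,j=1): S=72.3150, (K−S)⁺=8.2850, hold=9.0218 ⇒ V=9.0218 continue | (k=7,j=2): S=86.4690, (K−S)⁺=0.0000, hold=1.9279 ⇒ V=1.9279 continue | (k=7,j=3): S=103.3934, (K−S)⁺=0.0000, hold=0.0000 ⇒ V=0.0000 continue | (k=7,j=4): S=123.6304, (K−S)⁺=0.0000, hold=0.0000 ⇒ V=0.0000 continue | (k=7,j=5): S=147.8283, (K−S)⁺=0.0000, hold=0.0000 ⇒ V=0.0000 continue | (k=7,j=6): S=176.7624, (K−S)⁺=0.0000, hold=0.0000 ⇒ V=0.0000 continue | (k=7,j=7): S=211.3597, (K−S)⁺=0.0000, hold=0.0000 ⇒ V=0.0000 continue  boundary S*=60.4778
step 6: (k=6,j=0): S=66.1321, (K−S)⁺=14.4679, hold=14.3175 ⇒ V=14.4679 exercise | (k=6,j=1): S=79.0759, (K−S)⁺=1.5241, hold=5.3373 ⇒ V=5.3373 continue | (k=6,j=2): S=94.5533, (K−S)⁺=0.0000, hold=0.9300 ⇒ V=0.9300 continue | (k=6,j=3): S=113.0600, (K−S)⁺=0.0000, hold=0.0000 ⇒ V=0.0000 continue | (k=6,j=4): S=135.1890, (K−S)⁺=0.0000, hold=0.0000 ⇒ V=0.0000 continue | (k=6,j=5): S=161.6492, (K−S)⁺=0.0000, hold=0.0000 ⇒ V=0.0000 continue | (k=6,j=6): S=193.2885, (K−S)⁺=0.0000, hold=0.0000 ⇒ V=0.0000 continue  boundary S*=66.1321
step 5: (k=5,j=0): S=72.3150, (K−S)⁺=8.2850, hold=9.7070 ⇒ V=9.7070 continue | (k=5,j=1): S=86.4690, (K−S)⁺=0.0000, hold=3.0500 ⇒ V=3.0500 continue | (k=5,j=2): S=103.3934, (K−S)⁺=0.0000, hold=0.4486 ⇒ V=0.4486 continue | (k=5,j=3): S=123.6304, (K−S)⁺=0.0000, hold=0.0000 ⇒ V=0.0000 continue | (k=5,j=4): S=147.8283, (K−S)⁺=0.0000, hold=0.0000 ⇒ V=0.0000 continue | (k=5,j=5): S=176.7624, (K−S)⁺=0.0000, hold=0.0000 ⇒ V=0.0000 continue  boundary S*=-
step 4: (k=4,j=0): S=79.0759, (K−S)⁺=1.5241, hold=6.2413 ⇒ V=6.2413 continue | (k=4,j=1): S=94.5533, (K−S)⁺=0.0000, hold=1.7006 ⇒ V=1.7006 continue | (k=4,j=2): S=113.0600, (K−S)⁺=0.0000, hold=0.2164 ⇒ V=0.2164 continue | (k=4,j=3): S=135.1890, (K−S)⁺=0.0000, hold=0.0000 ⇒ V=0.0000 continue | (k=4,j=4): S=161.6492, (K−S)⁺=0.0000, hold=0.0000 ⇒ V=0.0000 continue  boundary S*=-
step 3: (k=3,j=0): S=86.4690, (K−S)⁺=0.0000, hold=3.8799 ⇒ V=3.8799 continue | (k=3,j=1): S=103.3934, (K−S)⁺=0.0000, hold=0.9309 ⇒ V=0.9309 continue | (k=3,j=2): S=123.6304, (K−S)⁺=0.0000, hold=0.1044 ⇒ V=0.1044 continue | (k=3,j=3): S=147.8283, (K−S)⁺=0.0000, hold=0.0000 ⇒ V=0.0000 continue  boundary S*=-
step 2: (k=2,j=0): S=94.5533, (K−S)⁺=0.0000, hold=2.3474 ⇒ V=2.3474 continue | (k=2,j=1): S=113.0600, (K−S)⁺=0.0000, hold=0.5024 ⇒ V=0.5024 continue | (k=2,j=2): S=135.1890, (K−S)⁺=0.0000, hold=0.0504 ⇒ V=0.0504 continue  boundary S*=-
step 1: (k=1,j=0): S=103.3934, (K−S)⁺=0.0000, hold=1.3891 ⇒ V=1.3891 continue | (k=1,j=1): S=123.6304, (K−S)⁺=0.0000, hold=0.2681 ⇒ V=0.2681 continue  boundary S*=-
step 0: (k=0,j=0): S=113.0600, (K−S)⁺=0.0000, hold=0.8071 ⇒ V=0.8071 continue  boundary S*=-

price = 0.8071
boundary = - - - - - - 66.1321 60.4778 66.1321
tree:
0.8071
1.3891 0.2681
2.3474 0.5024 0.0504
3.8799 0.9309 0.1044 0.0000
6.2413 1.7006 0.2164 0.0000 0.0000
9.7070 3.0500 0.4486 0.0000 0.0000 0.0000
14.4679 5.3373 0.9300 0.0000 0.0000 0.0000 0.0000
20.1222 9.0218 1.9279 0.0000 0.0000 0.0000 0.0000 0.0000
25.2931 14.4679 3.9966 0.0000 0.0000 0.0000 0.0000 0.0000 0.0000
30.0218 20.1222 8.2850 0.0000 0.0000 0.0000 0.0000 0.0000 0.0000 0.0000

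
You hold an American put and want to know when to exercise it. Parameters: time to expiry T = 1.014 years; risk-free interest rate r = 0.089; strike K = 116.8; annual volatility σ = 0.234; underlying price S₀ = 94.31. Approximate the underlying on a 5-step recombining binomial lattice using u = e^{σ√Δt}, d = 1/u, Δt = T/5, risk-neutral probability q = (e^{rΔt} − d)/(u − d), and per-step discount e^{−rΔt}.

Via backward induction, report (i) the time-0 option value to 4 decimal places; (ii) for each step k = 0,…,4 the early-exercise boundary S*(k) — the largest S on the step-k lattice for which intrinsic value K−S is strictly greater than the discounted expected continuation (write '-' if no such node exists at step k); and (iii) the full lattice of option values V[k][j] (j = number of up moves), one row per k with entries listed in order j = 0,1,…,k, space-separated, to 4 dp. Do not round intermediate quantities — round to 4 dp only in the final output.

params: Δt=0.20280 u=1.11113 d=0.89998 q=0.55994 e^(-rΔt)=0.98211
t_5 payoffs: 61.1157 48.0516 31.9225 12.0093 0.0000 0.0000
t_4: node(4,0) S=61.8725 payoff=54.9275 vs cont=52.8383 → 54.9275 [stop]  node(4,1) S=76.3884 payoff=40.4116 vs cont=38.3223 → 40.4116 [stop]  node(4,2) S=94.3100 payoff=22.4900 vs cont=20.4008 → 22.4900 [stop]  node(4,3) S=116.4362 payoff=0.3638 vs cont=5.1903 → 5.1903 [wait]  node(4,4) S=143.7534 payoff=0.0000 vs cont=0.0000 → 0.0000 [wait]  ⇒ S*(4)=94.3100
t_3: node(3,0) S=68.7484 payoff=48.0516 vs cont=45.9624 → 48.0516 [stop]  node(3,1) S=84.8775 payoff=31.9225 vs cont=29.8332 → 31.9225 [stop]  node(3,2) S=104.7907 payoff=12.0093 vs cont=12.5742 → 12.5742 [wait]  node(3,3) S=129.3758 payoff=0.0000 vs cont=2.2432 → 2.2432 [wait]  ⇒ S*(3)=84.8775
t_2: node(2,0) S=76.3884 payoff=40.4116 vs cont=38.3223 → 40.4116 [stop]  node(2,1) S=94.3100 payoff=22.4900 vs cont=20.7114 → 22.4900 [stop]  node(2,2) S=116.4362 payoff=0.3638 vs cont=6.6680 → 6.6680 [wait]  ⇒ S*(2)=94.3100
t_1: node(1,0) S=84.8775 payoff=31.9225 vs cont=29.8332 → 31.9225 [stop]  node(1,1) S=104.7907 payoff=12.0093 vs cont=13.3869 → 13.3869 [wait]  ⇒ S*(1)=84.8775
t_0: node(0,0) S=94.3100 payoff=22.4900 vs cont=21.1583 → 22.4900 [stop]  ⇒ S*(0)=94.3100

price = 22.4900
boundary = 94.3100 84.8775 94.3100 84.8775 94.3100
tree:
22.4900
31.9225 13.3869
40.4116 22.4900 6.6680
48.0516 31.9225 12.5742 2.2432
54.9275 40.4116 22.4900 5.1903 0.0000
61.1157 48.0516 31.9225 12.0093 0.0000 0.0000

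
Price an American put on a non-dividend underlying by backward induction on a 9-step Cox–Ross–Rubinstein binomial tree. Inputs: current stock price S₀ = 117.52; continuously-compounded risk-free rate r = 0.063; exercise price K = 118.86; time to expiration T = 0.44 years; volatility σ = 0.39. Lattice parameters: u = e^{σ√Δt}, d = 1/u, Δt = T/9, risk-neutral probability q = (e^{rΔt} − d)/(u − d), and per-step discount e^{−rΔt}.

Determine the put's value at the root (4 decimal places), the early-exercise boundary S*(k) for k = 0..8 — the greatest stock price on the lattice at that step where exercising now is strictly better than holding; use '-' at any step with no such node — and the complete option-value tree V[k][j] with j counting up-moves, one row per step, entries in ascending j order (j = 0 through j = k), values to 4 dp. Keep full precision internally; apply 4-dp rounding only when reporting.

price = 11.6912
boundary = - - - - 83.2360 90.7322 83.2360 90.7322 98.9034
tree:
11.6912
16.1870 7.2014
21.7644 10.6276 3.7692
28.3326 15.2340 6.0188 1.5097
35.6240 21.1092 9.3665 2.6589 0.3527
42.5009 28.1278 14.1176 4.6031 0.7024 0.0000
48.8096 35.6240 20.4404 7.7887 1.3989 0.0000 0.0000
54.5971 42.5009 28.1278 12.7660 2.7859 0.0000 0.0000 0.0000
59.9064 48.8096 35.6240 19.9566 5.5482 0.0000 0.0000 0.0000 0.0000
64.7771 54.5971 42.5009 28.1278 11.0494 0.0000 0.0000 0.0000 0.0000 0.0000

Δt=0.04889, u=1.09006, d=0.91738, q=0.49632, disc=e^(-rΔt)=0.99692
k=9 terminal: V=max(K-S,0) → 64.7771 54.5971 42.5009 28.1278 11.0494 0.0000 0.0000 0.0000 0.0000 0.0000
k=8: j=0 S=58.9536 intr=59.9064 cont=59.5409 V=59.9064[EX]; j=1 S=70.0504 intr=48.8096 cont=48.4441 V=48.8096[EX]; j=2 S=83.2360 intr=35.6240 cont=35.2585 V=35.6240[EX]; j=3 S=98.9034 intr=19.9566 cont=19.5910 V=19.9566[EX]; j=4 S=117.5200 intr=1.3400 cont=5.5482 V=5.5482[hold]; j=5 S=139.6407 intr=0.0000 cont=0.0000 V=0.0000[hold]; j=6 S=165.9253 intr=0.0000 cont=0.0000 V=0.0000[hold]; j=7 S=197.1573 intr=0.0000 cont=0.0000 V=0.0000[hold]; j=8 S=234.2682 intr=0.0000 cont=0.0000 V=0.0000[hold]  S*(8)=98.9034
k=7: j=0 S=64.2629 intr=54.5971 cont=54.2316 V=54.5971[EX]; j=1 S=76.3591 intr=42.5009 cont=42.1354 V=42.5009[EX]; j=2 S=90.7322 intr=28.1278 cont=27.7623 V=28.1278[EX]; j=3 S=107.8106 intr=11.0494 cont=12.7660 V=12.7660[hold]; j=4 S=128.1038 intr=0.0000 cont=2.7859 V=2.7859[hold]; j=5 S=152.2167 intr=0.0000 cont=0.0000 V=0.0000[hold]; j=6 S=180.8684 intr=0.0000 cont=0.0000 V=0.0000[hold]; j=7 S=214.9132 intr=0.0000 cont=0.0000 V=0.0000[hold]  S*(7)=90.7322
k=6: j=0 S=70.0504 intr=48.8096 cont=48.4441 V=48.8096[EX]; j=1 S=83.2360 intr=35.6240 cont=35.2585 V=35.6240[EX]; j=2 S=98.9034 intr=19.9566 cont=20.4404 V=20.4404[hold]; j=3 S=117.5200 intr=1.3400 cont=7.7887 V=7.7887[hold]; j=4 S=139.6407 intr=0.0000 cont=1.3989 V=1.3989[hold]; j=5 S=165.9253 intr=0.0000 cont=0.0000 V=0.0000[hold]; j=6 S=197.1573 intr=0.0000 cont=0.0000 V=0.0000[hold]  S*(6)=83.2360
k=5: j=0 S=76.3591 intr=42.5009 cont=42.1354 V=42.5009[EX]; j=1 S=90.7322 intr=28.1278 cont=28.0017 V=28.1278[EX]; j=2 S=107.8106 intr=11.0494 cont=14.1176 V=14.1176[hold]; j=3 S=128.1038 intr=0.0000 cont=4.6031 V=4.6031[hold]; j=4 S=152.2167 intr=0.0000 cont=0.7024 V=0.7024[hold]; j=5 S=180.8684 intr=0.0000 cont=0.0000 V=0.0000[hold]  S*(5)=90.7322
k=4: j=0 S=83.2360 intr=35.6240 cont=35.2585 V=35.6240[EX]; j=1 S=98.9034 intr=19.9566 cont=21.1092 V=21.1092[hold]; j=2 S=117.5200 intr=1.3400 cont=9.3665 V=9.3665[hold]; j=3 S=139.6407 intr=0.0000 cont=2.6589 V=2.6589[hold]; j=4 S=165.9253 intr=0.0000 cont=0.3527 V=0.3527[hold]  S*(4)=83.2360
k=3: j=0 S=90.7322 intr=28.1278 cont=28.3326 V=28.3326[hold]; j=1 S=107.8106 intr=11.0494 cont=15.2340 V=15.2340[hold]; j=2 S=128.1038 intr=0.0000 cont=6.0188 V=6.0188[hold]; j=3 S=152.2167 intr=0.0000 cont=1.5097 V=1.5097[hold]  S*(3)=-
k=2: j=0 S=98.9034 intr=19.9566 cont=21.7644 V=21.7644[hold]; j=1 S=117.5200 intr=1.3400 cont=10.6276 V=10.6276[hold]; j=2 S=139.6407 intr=0.0000 cont=3.7692 V=3.7692[hold]  S*(2)=-
k=1: j=0 S=107.8106 intr=11.0494 cont=16.1870 V=16.1870[hold]; j=1 S=128.1038 intr=0.0000 cont=7.2014 V=7.2014[hold]  S*(1)=-
k=0: j=0 S=117.5200 intr=1.3400 cont=11.6912 V=11.6912[hold]  S*(0)=-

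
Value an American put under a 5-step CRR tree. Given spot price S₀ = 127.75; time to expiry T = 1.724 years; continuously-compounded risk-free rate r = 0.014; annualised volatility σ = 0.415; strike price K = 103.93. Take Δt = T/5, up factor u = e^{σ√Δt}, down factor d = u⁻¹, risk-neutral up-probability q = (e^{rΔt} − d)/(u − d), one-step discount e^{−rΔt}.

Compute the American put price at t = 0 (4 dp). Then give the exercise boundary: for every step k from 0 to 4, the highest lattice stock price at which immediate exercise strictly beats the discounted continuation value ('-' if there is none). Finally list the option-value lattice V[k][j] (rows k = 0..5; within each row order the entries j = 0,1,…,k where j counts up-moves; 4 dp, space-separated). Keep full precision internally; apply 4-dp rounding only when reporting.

price = 13.3638
boundary = - - - 61.4987 78.4689
tree:
13.3638
20.2745 5.0343
29.9145 8.6729 0.6272
42.4313 14.8894 1.1442 0.0000
55.7315 25.4611 2.0874 0.0000 0.0000
66.1552 42.4313 3.8081 0.0000 0.0000 0.0000

Δt=0.34480  u=1.27594  d=0.78373  q=0.44921  discount=0.99518
step 5 (expiry): payoffs max(K−S,0) = 66.1552 42.4313 3.8081 0.0000 0.0000 0.0000
step 4: (k=4,j=0): S=48.1985, (K−S)⁺=55.7315, hold=55.2310 ⇒ V=55.7315 exercise | (k=4,j=1): S=78.4689, (K−S)⁺=25.4611, hold=24.9607 ⇒ V=25.4611 exercise | (k=4,j=2): S=127.7500, (K−S)⁺=0.0000, hold=2.0874 ⇒ V=2.0874 continue | (k=4,j=3): S=207.9814, (K−S)⁺=0.0000, hold=0.0000 ⇒ V=0.0000 continue | (k=4,j=4): S=338.6008, (K−S)⁺=0.0000, hold=0.0000 ⇒ V=0.0000 continue  boundary S*=78.4689
step 3: (k=3,j=0): S=61.4987, (K−S)⁺=42.4313, hold=41.9309 ⇒ V=42.4313 exercise | (k=3,j=1): S=100.1219, (K−S)⁺=3.8081, hold=14.8894 ⇒ V=14.8894 continue | (k=3,j=2): S=163.0019, (K−S)⁺=0.0000, hold=1.1442 ⇒ V=1.1442 continue | (k=3,j=3): S=265.3727, (K−S)⁺=0.0000, hold=0.0000 ⇒ V=0.0000 continue  boundary S*=61.4987
step 2: (k=2,j=0): S=78.4689, (K−S)⁺=25.4611, hold=29.9145 ⇒ V=29.9145 continue | (k=2,j=1): S=127.7500, (K−S)⁺=0.0000, hold=8.6729 ⇒ V=8.6729 continue | (k=2,j=2): S=207.9814, (K−S)⁺=0.0000, hold=0.6272 ⇒ V=0.6272 continue  boundary S*=-
step 1: (k=1,j=0): S=100.1219, (K−S)⁺=3.8081, hold=20.2745 ⇒ V=20.2745 continue | (k=1,j=1): S=163.0019, (K−S)⁺=0.0000, hold=5.0343 ⇒ V=5.0343 continue  boundary S*=-
step 0: (k=0,j=0): S=127.7500, (K−S)⁺=0.0000, hold=13.3638 ⇒ V=13.3638 continue  boundary S*=-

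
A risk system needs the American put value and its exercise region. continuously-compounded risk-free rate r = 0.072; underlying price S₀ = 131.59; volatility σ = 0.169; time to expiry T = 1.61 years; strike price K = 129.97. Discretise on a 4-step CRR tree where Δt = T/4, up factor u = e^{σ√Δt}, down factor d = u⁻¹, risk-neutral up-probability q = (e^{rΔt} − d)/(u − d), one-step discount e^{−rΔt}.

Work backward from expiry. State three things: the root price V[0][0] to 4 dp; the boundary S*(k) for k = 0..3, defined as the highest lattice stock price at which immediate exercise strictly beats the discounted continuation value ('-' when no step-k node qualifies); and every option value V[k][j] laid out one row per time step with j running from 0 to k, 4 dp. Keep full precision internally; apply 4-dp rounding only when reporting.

price = 5.4539
boundary = - 118.2112 106.1926 118.2112
tree:
5.4539
11.7588 1.6871
23.7774 4.4540 0.0000
34.5741 11.7588 0.0000 0.0000
44.2731 23.7774 0.0000 0.0000 0.0000

Δt=0.40250, u=1.11318, d=0.89833, q=0.61008, disc=e^(-rΔt)=0.97144
k=4 terminal: V=max(K-S,0) → 44.2731 23.7774 0.0000 0.0000 0.0000
k=3: j=0 S=95.3959 intr=34.5741 cont=30.8616 V=34.5741[EX]; j=1 S=118.2112 intr=11.7588 cont=9.0065 V=11.7588[EX]; j=2 S=146.4830 intr=0.0000 cont=0.0000 V=0.0000[hold]; j=3 S=181.5165 intr=0.0000 cont=0.0000 V=0.0000[hold]  S*(3)=118.2112
k=2: j=0 S=106.1926 intr=23.7774 cont=20.0650 V=23.7774[EX]; j=1 S=131.5900 intr=0.0000 cont=4.4540 V=4.4540[hold]; j=2 S=163.0616 intr=0.0000 cont=0.0000 V=0.0000[hold]  S*(2)=106.1926
k=1: j=0 S=118.2112 intr=11.7588 cont=11.6462 V=11.7588[EX]; j=1 S=146.4830 intr=0.0000 cont=1.6871 V=1.6871[hold]  S*(1)=118.2112
k=0: j=0 S=131.5900 intr=0.0000 cont=5.4539 V=5.4539[hold]  S*(0)=-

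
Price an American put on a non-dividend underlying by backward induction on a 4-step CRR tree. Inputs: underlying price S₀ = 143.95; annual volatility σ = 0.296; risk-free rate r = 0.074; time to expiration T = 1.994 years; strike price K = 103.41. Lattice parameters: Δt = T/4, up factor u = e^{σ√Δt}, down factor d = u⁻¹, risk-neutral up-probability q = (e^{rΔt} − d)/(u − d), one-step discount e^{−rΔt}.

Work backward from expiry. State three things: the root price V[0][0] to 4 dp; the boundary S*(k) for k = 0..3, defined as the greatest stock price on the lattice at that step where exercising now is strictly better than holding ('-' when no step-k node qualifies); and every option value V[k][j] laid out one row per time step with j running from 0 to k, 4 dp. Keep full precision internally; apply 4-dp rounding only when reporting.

price = 3.5431
boundary = - - - 76.8994
tree:
3.5431
7.0537 0.7664
13.8194 1.7183 0.0000
26.5106 3.8524 0.0000 0.0000
41.0136 8.6368 0.0000 0.0000 0.0000

Δt=0.49850  u=1.23243  d=0.81140  q=0.53719  discount=0.96378
step 4 (expiry): payoffs max(K−S,0) = 41.0136 8.6368 0.0000 0.0000 0.0000
step 3: (k=3,j=0): S=76.8994, (K−S)⁺=26.5106, hold=22.7654 ⇒ V=26.5106 exercise | (k=3,j=1): S=116.8016, (K−S)⁺=0.0000, hold=3.8524 ⇒ V=3.8524 continue | (k=3,j=2): S=177.4086, (K−S)⁺=0.0000, hold=0.0000 ⇒ V=0.0000 continue | (k=3,j=3): S=269.4639, (K−S)⁺=0.0000, hold=0.0000 ⇒ V=0.0000 continue  boundary S*=76.8994
step 2: (k=2,j=0): S=94.7732, (K−S)⁺=8.6368, hold=13.8194 ⇒ V=13.8194 continue | (k=2,j=1): S=143.9500, (K−S)⁺=0.0000, hold=1.7183 ⇒ V=1.7183 continue | (k=2,j=2): S=218.6440, (K−S)⁺=0.0000, hold=0.0000 ⇒ V=0.0000 continue  boundary S*=-
step 1: (k=1,j=0): S=116.8016, (K−S)⁺=0.0000, hold=7.0537 ⇒ V=7.0537 continue | (k=1,j=1): S=177.4086, (K−S)⁺=0.0000, hold=0.7664 ⇒ V=0.7664 continue  boundary S*=-
step 0: (k=0,j=0): S=143.9500, (K−S)⁺=0.0000, hold=3.5431 ⇒ V=3.5431 continue  boundary S*=-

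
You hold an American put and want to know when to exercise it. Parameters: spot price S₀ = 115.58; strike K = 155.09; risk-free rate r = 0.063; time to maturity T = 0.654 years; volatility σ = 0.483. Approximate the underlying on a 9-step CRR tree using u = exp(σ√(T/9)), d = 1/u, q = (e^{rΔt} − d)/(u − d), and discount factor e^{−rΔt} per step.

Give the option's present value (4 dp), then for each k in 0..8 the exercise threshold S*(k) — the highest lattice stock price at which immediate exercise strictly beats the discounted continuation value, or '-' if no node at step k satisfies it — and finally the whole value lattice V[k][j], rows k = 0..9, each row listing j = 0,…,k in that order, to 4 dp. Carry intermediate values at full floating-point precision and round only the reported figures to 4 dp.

Δt=0.07267  u=1.13906  d=0.87792  q=0.48507  discount=0.99543
step 9 (expiry): payoffs max(K−S,0) = 119.2827 108.6317 94.8126 76.8830 53.6201 23.4377 0.0000 0.0000 0.0000 0.0000
step 8: (k=8,j=0): S=40.7866, (K−S)⁺=114.3034, hold=113.5950 ⇒ V=114.3034 exercise | (k=8,j=1): S=52.9187, (K−S)⁺=102.1713, hold=101.4630 ⇒ V=102.1713 exercise | (k=8,j=2): S=68.6594, (K−S)⁺=86.4306, hold=85.7222 ⇒ V=86.4306 exercise | (k=8,j=3): S=89.0823, (K−S)⁺=66.0077, hold=65.2993 ⇒ V=66.0077 exercise | (k=8,j=4): S=115.5800, (K−S)⁺=39.5100, hold=38.8016 ⇒ V=39.5100 exercise | (k=8,j=5): S=149.9595, (K−S)⁺=5.1305, hold=12.0137 ⇒ V=12.0137 continue | (k=8,j=6): S=194.5652, (K−S)⁺=0.0000, hold=0.0000 ⇒ V=0.0000 continue | (k=8,j=7): S=252.4390, (K−S)⁺=0.0000, hold=0.0000 ⇒ V=0.0000 continue | (k=8,j=8): S=327.5275, (K−S)⁺=0.0000, hold=0.0000 ⇒ V=0.0000 continue  boundary S*=115.5800
step 7: (k=7,j=0): S=46.4583, (K−S)⁺=108.6317, hold=107.9233 ⇒ V=108.6317 exercise | (k=7,j=1): S=60.2774, (K−S)⁺=94.8126, hold=94.1042 ⇒ V=94.8126 exercise | (k=7,j=2): S=78.2070, (K−S)⁺=76.8830, hold=76.1746 ⇒ V=76.8830 exercise | (k=7,j=3): S=101.4699, (K−S)⁺=53.6201, hold=52.9118 ⇒ V=53.6201 exercise | (k=7,j=4): S=131.6523, (K−S)⁺=23.4377, hold=26.0529 ⇒ V=26.0529 continue | (k=7,j=5): S=170.8125, (K−S)⁺=0.0000, hold=6.1580 ⇒ V=6.1580 continue | (k=7,j=6): S=221.6210, (K−S)⁺=0.0000, hold=0.0000 ⇒ V=0.0000 continue | (k=7,j=7): S=287.5425, (K−S)⁺=0.0000, hold=0.0000 ⇒ V=0.0000 continue  boundary S*=101.4699
step 6: (k=6,j=0): S=52.9187, (K−S)⁺=102.1713, hold=101.4630 ⇒ V=102.1713 exercise | (k=6,j=1): S=68.6594, (K−S)⁺=86.4306, hold=85.7222 ⇒ V=86.4306 exercise | (k=6,j=2): S=89.0823, (K−S)⁺=66.0077, hold=65.2993 ⇒ V=66.0077 exercise | (k=6,j=3): S=115.5800, (K−S)⁺=39.5100, hold=40.0644 ⇒ V=40.0644 continue | (k=6,j=4): S=149.9595, (K−S)⁺=5.1305, hold=16.3277 ⇒ V=16.3277 continue | (k=6,j=5): S=194.5652, (K−S)⁺=0.0000, hold=3.1565 ⇒ V=3.1565 continue | (k=6,j=6): S=252.4390, (K−S)⁺=0.0000, hold=0.0000 ⇒ V=0.0000 continue  boundary S*=89.0823
step 5: (k=5,j=0): S=60.2774, (K−S)⁺=94.8126, hold=94.1042 ⇒ V=94.8126 exercise | (k=5,j=1): S=78.2070, (K−S)⁺=76.8830, hold=76.1746 ⇒ V=76.8830 exercise | (k=5,j=2): S=101.4699, (K−S)⁺=53.6201, hold=53.1794 ⇒ V=53.6201 exercise | (k=5,j=3): S=131.6523, (K−S)⁺=23.4377, hold=28.4201 ⇒ V=28.4201 continue | (k=5,j=4): S=170.8125, (K−S)⁺=0.0000, hold=9.8934 ⇒ V=9.8934 continue | (k=5,j=5): S=221.6210, (K−S)⁺=0.0000, hold=1.6180 ⇒ V=1.6180 continue  boundary S*=101.4699
step 4: (k=4,j=0): S=68.6594, (K−S)⁺=86.4306, hold=85.7222 ⇒ V=86.4306 exercise | (k=4,j=1): S=89.0823, (K−S)⁺=66.0077, hold=65.2993 ⇒ V=66.0077 exercise | (k=4,j=2): S=115.5800, (K−S)⁺=39.5100, hold=41.2073 ⇒ V=41.2073 continue | (k=4,j=3): S=149.9595, (K−S)⁺=5.1305, hold=19.3446 ⇒ V=19.3446 continue | (k=4,j=4): S=194.5652, (K−S)⁺=0.0000, hold=5.8524 ⇒ V=5.8524 continue  boundary S*=89.0823
step 3: (k=3,j=0): S=78.2070, (K−S)⁺=76.8830, hold=76.1746 ⇒ V=76.8830 exercise | (k=3,j=1): S=101.4699, (K−S)⁺=53.6201, hold=53.7313 ⇒ V=53.7313 continue | (k=3,j=2): S=131.6523, (K−S)⁺=23.4377, hold=30.4627 ⇒ V=30.4627 continue | (k=3,j=3): S=170.8125, (K−S)⁺=0.0000, hold=12.7415 ⇒ V=12.7415 continue  boundary S*=78.2070
step 2: (k=2,j=0): S=89.0823, (K−S)⁺=66.0077, hold=65.3530 ⇒ V=66.0077 exercise | (k=2,j=1): S=115.5800, (K−S)⁺=39.5100, hold=42.2506 ⇒ V=42.2506 continue | (k=2,j=2): S=149.9595, (K−S)⁺=5.1305, hold=21.7669 ⇒ V=21.7669 continue  boundary S*=89.0823
step 1: (k=1,j=0): S=101.4699, (K−S)⁺=53.6201, hold=54.2351 ⇒ V=54.2351 continue | (k=1,j=1): S=131.6523, (K−S)⁺=23.4377, hold=32.1670 ⇒ V=32.1670 continue  boundary S*=-
step 0: (k=0,j=0): S=115.5800, (K−S)⁺=39.5100, hold=43.3318 ⇒ V=43.3318 continue  boundary S*=-

price = 43.3318
boundary = - - 89.0823 78.2070 89.0823 101.4699 89.0823 101.4699 115.5800
tree:
43.3318
54.2351 32.1670
66.0077 42.2506 21.7669
76.8830 53.7313 30.4627 12.7415
86.4306 66.0077 41.2073 19.3446 5.8524
94.8126 76.8830 53.6201 28.4201 9.8934 1.6180
102.1713 86.4306 66.0077 40.0644 16.3277 3.1565 0.0000
108.6317 94.8126 76.8830 53.6201 26.0529 6.1580 0.0000 0.0000
114.3034 102.1713 86.4306 66.0077 39.5100 12.0137 0.0000 0.0000 0.0000
119.2827 108.6317 94.8126 76.8830 53.6201 23.4377 0.0000 0.0000 0.0000 0.0000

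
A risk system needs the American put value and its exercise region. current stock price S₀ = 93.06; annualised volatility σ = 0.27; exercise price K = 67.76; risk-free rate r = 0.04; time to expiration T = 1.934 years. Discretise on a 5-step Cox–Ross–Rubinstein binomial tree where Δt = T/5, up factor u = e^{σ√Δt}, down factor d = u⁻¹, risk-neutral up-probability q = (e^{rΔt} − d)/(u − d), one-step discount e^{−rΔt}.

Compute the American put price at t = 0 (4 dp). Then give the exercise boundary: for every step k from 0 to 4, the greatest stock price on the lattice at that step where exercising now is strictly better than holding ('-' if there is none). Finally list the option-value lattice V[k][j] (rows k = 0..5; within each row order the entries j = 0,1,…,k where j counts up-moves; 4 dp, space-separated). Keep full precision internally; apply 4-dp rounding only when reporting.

Δt=0.38680, u=1.18284, d=0.84542, q=0.50433, disc=e^(-rΔt)=0.98465
k=5 terminal: V=max(K-S,0) → 27.5693 11.5284 0.0000 0.0000 0.0000 0.0000
k=4: j=0 S=47.5393 intr=20.2207 cont=19.1804 V=20.2207[EX]; j=1 S=66.5132 intr=1.2468 cont=5.6266 V=5.6266[hold]; j=2 S=93.0600 intr=0.0000 cont=0.0000 V=0.0000[hold]; j=3 S=130.2021 intr=0.0000 cont=0.0000 V=0.0000[hold]; j=4 S=182.1684 intr=0.0000 cont=0.0000 V=0.0000[hold]  S*(4)=47.5393
k=3: j=0 S=56.2316 intr=11.5284 cont=12.6630 V=12.6630[hold]; j=1 S=78.6748 intr=0.0000 cont=2.7461 V=2.7461[hold]; j=2 S=110.0755 intr=0.0000 cont=0.0000 V=0.0000[hold]; j=3 S=154.0088 intr=0.0000 cont=0.0000 V=0.0000[hold]  S*(3)=-
k=2: j=0 S=66.5132 intr=1.2468 cont=7.5440 V=7.5440[hold]; j=1 S=93.0600 intr=0.0000 cont=1.3403 V=1.3403[hold]; j=2 S=130.2021 intr=0.0000 cont=0.0000 V=0.0000[hold]  S*(2)=-
k=1: j=0 S=78.6748 intr=0.0000 cont=4.3475 V=4.3475[hold]; j=1 S=110.0755 intr=0.0000 cont=0.6541 V=0.6541[hold]  S*(1)=-
k=0: j=0 S=93.0600 intr=0.0000 cont=2.4467 V=2.4467[hold]  S*(0)=-

price = 2.4467
boundary = - - - - 47.5393
tree:
2.4467
4.3475 0.6541
7.5440 1.3403 0.0000
12.6630 2.7461 0.0000 0.0000
20.2207 5.6266 0.0000 0.0000 0.0000
27.5693 11.5284 0.0000 0.0000 0.0000 0.0000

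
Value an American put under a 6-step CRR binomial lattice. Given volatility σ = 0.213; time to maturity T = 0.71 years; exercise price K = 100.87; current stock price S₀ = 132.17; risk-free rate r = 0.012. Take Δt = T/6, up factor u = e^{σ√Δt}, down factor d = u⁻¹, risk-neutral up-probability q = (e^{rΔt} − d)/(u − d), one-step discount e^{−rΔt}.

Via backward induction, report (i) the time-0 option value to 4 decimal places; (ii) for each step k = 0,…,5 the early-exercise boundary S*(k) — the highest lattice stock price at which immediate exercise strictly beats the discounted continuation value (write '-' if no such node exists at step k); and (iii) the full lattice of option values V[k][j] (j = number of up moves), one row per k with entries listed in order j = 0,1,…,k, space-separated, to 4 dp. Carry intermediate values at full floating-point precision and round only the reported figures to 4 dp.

Δt=0.11833, u=1.07602, d=0.92935, q=0.49138, disc=e^(-rΔt)=0.99858
k=6 terminal: V=max(K-S,0) → 15.7160 2.2766 0.0000 0.0000 0.0000 0.0000 0.0000
k=5: j=0 S=91.6277 intr=9.2423 cont=9.0992 V=9.2423[EX]; j=1 S=106.0887 intr=0.0000 cont=1.1563 V=1.1563[hold]; j=2 S=122.8320 intr=0.0000 cont=0.0000 V=0.0000[hold]; j=3 S=142.2179 intr=0.0000 cont=0.0000 V=0.0000[hold]; j=4 S=164.6633 intr=0.0000 cont=0.0000 V=0.0000[hold]; j=5 S=190.6511 intr=0.0000 cont=0.0000 V=0.0000[hold]  S*(5)=91.6277
k=4: j=0 S=98.5934 intr=2.2766 cont=5.2616 V=5.2616[hold]; j=1 S=114.1538 intr=0.0000 cont=0.5873 V=0.5873[hold]; j=2 S=132.1700 intr=0.0000 cont=0.0000 V=0.0000[hold]; j=3 S=153.0296 intr=0.0000 cont=0.0000 V=0.0000[hold]; j=4 S=177.1813 intr=0.0000 cont=0.0000 V=0.0000[hold]  S*(4)=-
k=3: j=0 S=106.0887 intr=0.0000 cont=2.9605 V=2.9605[hold]; j=1 S=122.8320 intr=0.0000 cont=0.2983 V=0.2983[hold]; j=2 S=142.2179 intr=0.0000 cont=0.0000 V=0.0000[hold]; j=3 S=164.6633 intr=0.0000 cont=0.0000 V=0.0000[hold]  S*(3)=-
k=2: j=0 S=114.1538 intr=0.0000 cont=1.6500 V=1.6500[hold]; j=1 S=132.1700 intr=0.0000 cont=0.1515 V=0.1515[hold]; j=2 S=153.0296 intr=0.0000 cont=0.0000 V=0.0000[hold]  S*(2)=-
k=1: j=0 S=122.8320 intr=0.0000 cont=0.9124 V=0.9124[hold]; j=1 S=142.2179 intr=0.0000 cont=0.0769 V=0.0769[hold]  S*(1)=-
k=0: j=0 S=132.1700 intr=0.0000 cont=0.5011 V=0.5011[hold]  S*(0)=-

price = 0.5011
boundary = - - - - - 91.6277
tree:
0.5011
0.9124 0.0769
1.6500 0.1515 0.0000
2.9605 0.2983 0.0000 0.0000
5.2616 0.5873 0.0000 0.0000 0.0000
9.2423 1.1563 0.0000 0.0000 0.0000 0.0000
15.7160 2.2766 0.0000 0.0000 0.0000 0.0000 0.0000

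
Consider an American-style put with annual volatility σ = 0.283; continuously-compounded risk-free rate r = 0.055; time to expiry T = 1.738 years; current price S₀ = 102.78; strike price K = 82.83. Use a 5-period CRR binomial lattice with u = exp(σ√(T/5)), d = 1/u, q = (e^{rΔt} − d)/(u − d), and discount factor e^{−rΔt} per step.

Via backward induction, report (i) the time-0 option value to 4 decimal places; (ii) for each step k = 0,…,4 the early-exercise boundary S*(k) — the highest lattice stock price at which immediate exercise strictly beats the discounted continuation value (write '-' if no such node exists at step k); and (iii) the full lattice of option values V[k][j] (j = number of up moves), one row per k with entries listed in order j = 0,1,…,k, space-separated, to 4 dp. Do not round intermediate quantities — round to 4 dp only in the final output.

price = 3.7830
boundary = - - - 62.3049 52.7303
tree:
3.7830
6.8537 1.0438
12.0898 2.1980 0.0000
20.5251 4.6285 0.0000 0.0000
30.0997 9.7468 0.0000 0.0000 0.0000
38.2029 20.5251 0.0000 0.0000 0.0000 0.0000

params: Δt=0.34760 u=1.18158 d=0.84633 q=0.51596 e^(-rΔt)=0.98106
t_5 payoffs: 38.2029 20.5251 0.0000 0.0000 0.0000 0.0000
t_4: node(4,0) S=52.7303 payoff=30.0997 vs cont=28.5312 → 30.0997 [stop]  node(4,1) S=73.6181 payoff=9.2119 vs cont=9.7468 → 9.7468 [wait]  node(4,2) S=102.7800 payoff=0.0000 vs cont=0.0000 → 0.0000 [wait]  node(4,3) S=143.4937 payoff=0.0000 vs cont=0.0000 → 0.0000 [wait]  node(4,4) S=200.3350 payoff=0.0000 vs cont=0.0000 → 0.0000 [wait]  ⇒ S*(4)=52.7303
t_3: node(3,0) S=62.3049 payoff=20.5251 vs cont=19.2273 → 20.5251 [stop]  node(3,1) S=86.9854 payoff=0.0000 vs cont=4.6285 → 4.6285 [wait]  node(3,2) S=121.4425 payoff=0.0000 vs cont=0.0000 → 0.0000 [wait]  node(3,3) S=169.5488 payoff=0.0000 vs cont=0.0000 → 0.0000 [wait]  ⇒ S*(3)=62.3049
t_2: node(2,0) S=73.6181 payoff=9.2119 vs cont=12.0898 → 12.0898 [wait]  node(2,1) S=102.7800 payoff=0.0000 vs cont=2.1980 → 2.1980 [wait]  node(2,2) S=143.4937 payoff=0.0000 vs cont=0.0000 → 0.0000 [wait]  ⇒ S*(2)=-
t_1: node(1,0) S=86.9854 payoff=0.0000 vs cont=6.8537 → 6.8537 [wait]  node(1,1) S=121.4425 payoff=0.0000 vs cont=1.0438 → 1.0438 [wait]  ⇒ S*(1)=-
t_0: node(0,0) S=102.7800 payoff=0.0000 vs cont=3.7830 → 3.7830 [wait]  ⇒ S*(0)=-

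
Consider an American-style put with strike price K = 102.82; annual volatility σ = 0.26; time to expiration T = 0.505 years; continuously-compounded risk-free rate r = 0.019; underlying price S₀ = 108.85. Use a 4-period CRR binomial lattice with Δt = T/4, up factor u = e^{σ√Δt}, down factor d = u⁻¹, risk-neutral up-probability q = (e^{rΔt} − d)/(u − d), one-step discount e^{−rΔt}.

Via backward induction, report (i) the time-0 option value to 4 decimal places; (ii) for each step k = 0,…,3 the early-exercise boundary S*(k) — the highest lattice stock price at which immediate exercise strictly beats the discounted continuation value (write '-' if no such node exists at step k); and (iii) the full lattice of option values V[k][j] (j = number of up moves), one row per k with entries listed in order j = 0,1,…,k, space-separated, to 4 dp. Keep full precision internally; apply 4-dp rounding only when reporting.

price = 5.0603
boundary = - - - 82.5021
tree:
5.0603
8.3831 1.6252
13.4066 3.1937 0.0000
20.3179 6.2760 0.0000 0.0000
27.5982 12.3330 0.0000 0.0000 0.0000

Δt=0.12625, u=1.09678, d=0.91176, q=0.48990, disc=e^(-rΔt)=0.99760
k=4 terminal: V=max(K-S,0) → 27.5982 12.3330 0.0000 0.0000 0.0000
k=3: j=0 S=82.5021 intr=20.3179 cont=20.0716 V=20.3179[EX]; j=1 S=99.2447 intr=3.5753 cont=6.2760 V=6.2760[hold]; j=2 S=119.3849 intr=0.0000 cont=0.0000 V=0.0000[hold]; j=3 S=143.6124 intr=0.0000 cont=0.0000 V=0.0000[hold]  S*(3)=82.5021
k=2: j=0 S=90.4870 intr=12.3330 cont=13.4066 V=13.4066[hold]; j=1 S=108.8500 intr=0.0000 cont=3.1937 V=3.1937[hold]; j=2 S=130.9395 intr=0.0000 cont=0.0000 V=0.0000[hold]  S*(2)=-
k=1: j=0 S=99.2447 intr=3.5753 cont=8.3831 V=8.3831[hold]; j=1 S=119.3849 intr=0.0000 cont=1.6252 V=1.6252[hold]  S*(1)=-
k=0: j=0 S=108.8500 intr=0.0000 cont=5.0603 V=5.0603[hold]  S*(0)=-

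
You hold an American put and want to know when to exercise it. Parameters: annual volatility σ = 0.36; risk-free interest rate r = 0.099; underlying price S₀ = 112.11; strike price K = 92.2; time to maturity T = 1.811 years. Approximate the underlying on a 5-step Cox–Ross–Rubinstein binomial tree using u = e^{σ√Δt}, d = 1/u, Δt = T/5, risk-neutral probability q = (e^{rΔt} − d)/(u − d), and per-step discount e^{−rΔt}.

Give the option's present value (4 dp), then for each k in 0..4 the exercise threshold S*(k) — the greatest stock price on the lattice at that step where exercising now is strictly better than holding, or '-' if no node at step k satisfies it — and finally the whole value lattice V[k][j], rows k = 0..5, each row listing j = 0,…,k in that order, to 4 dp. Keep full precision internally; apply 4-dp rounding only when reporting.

params: Δt=0.36220 u=1.24192 d=0.80520 q=0.52964 e^(-rΔt)=0.96478
t_5 payoffs: 54.2532 33.6721 1.9285 0.0000 0.0000 0.0000
t_4: node(4,0) S=47.1269 payoff=45.0731 vs cont=41.8256 → 45.0731 [stop]  node(4,1) S=72.6870 payoff=19.5130 vs cont=16.2655 → 19.5130 [stop]  node(4,2) S=112.1100 payoff=0.0000 vs cont=0.8751 → 0.8751 [wait]  node(4,3) S=172.9147 payoff=0.0000 vs cont=0.0000 → 0.0000 [wait]  node(4,4) S=266.6979 payoff=0.0000 vs cont=0.0000 → 0.0000 [wait]  ⇒ S*(4)=72.6870
t_3: node(3,0) S=58.5279 payoff=33.6721 vs cont=30.4246 → 33.6721 [stop]  node(3,1) S=90.2715 payoff=1.9285 vs cont=9.3020 → 9.3020 [wait]  node(3,2) S=139.2317 payoff=0.0000 vs cont=0.3971 → 0.3971 [wait]  node(3,3) S=214.7463 payoff=0.0000 vs cont=0.0000 → 0.0000 [wait]  ⇒ S*(3)=58.5279
t_2: node(2,0) S=72.6870 payoff=19.5130 vs cont=20.0332 → 20.0332 [wait]  node(2,1) S=112.1100 payoff=0.0000 vs cont=4.4241 → 4.4241 [wait]  node(2,2) S=172.9147 payoff=0.0000 vs cont=0.1802 → 0.1802 [wait]  ⇒ S*(2)=-
t_1: node(1,0) S=90.2715 payoff=1.9285 vs cont=11.3515 → 11.3515 [wait]  node(1,1) S=139.2317 payoff=0.0000 vs cont=2.0997 → 2.0997 [wait]  ⇒ S*(1)=-
t_0: node(0,0) S=112.1100 payoff=0.0000 vs cont=6.2241 → 6.2241 [wait]  ⇒ S*(0)=-

price = 6.2241
boundary = - - - 58.5279 72.6870
tree:
6.2241
11.3515 2.0997
20.0332 4.4241 0.1802
33.6721 9.3020 0.3971 0.0000
45.0731 19.5130 0.8751 0.0000 0.0000
54.2532 33.6721 1.9285 0.0000 0.0000 0.0000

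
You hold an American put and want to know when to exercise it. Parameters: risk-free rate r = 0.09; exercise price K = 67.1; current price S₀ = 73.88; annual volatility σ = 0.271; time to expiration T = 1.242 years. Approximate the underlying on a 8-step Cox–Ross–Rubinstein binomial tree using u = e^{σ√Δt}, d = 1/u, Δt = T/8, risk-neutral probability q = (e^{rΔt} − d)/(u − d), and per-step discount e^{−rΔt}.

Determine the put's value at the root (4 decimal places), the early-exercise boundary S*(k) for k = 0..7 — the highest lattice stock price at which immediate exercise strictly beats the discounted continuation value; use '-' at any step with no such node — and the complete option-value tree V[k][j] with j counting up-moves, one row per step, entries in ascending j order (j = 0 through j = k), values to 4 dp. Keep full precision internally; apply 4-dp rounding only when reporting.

Δt=0.15525, u=1.11269, d=0.89872, q=0.53909, disc=e^(-rΔt)=0.98612
k=8 terminal: V=max(K-S,0) → 35.6559 28.1698 18.9015 7.4267 0.0000 0.0000 0.0000 0.0000 0.0000
k=7: j=0 S=34.9875 intr=32.1125 cont=31.1815 V=32.1125[EX]; j=1 S=43.3171 intr=23.7829 cont=22.8518 V=23.7829[EX]; j=2 S=53.6298 intr=13.4702 cont=12.5391 V=13.4702[EX]; j=3 S=66.3978 intr=0.7022 cont=3.3755 V=3.3755[hold]; j=4 S=82.2054 intr=0.0000 cont=0.0000 V=0.0000[hold]; j=5 S=101.7764 intr=0.0000 cont=0.0000 V=0.0000[hold]; j=6 S=126.0068 intr=0.0000 cont=0.0000 V=0.0000[hold]; j=7 S=156.0059 intr=0.0000 cont=0.0000 V=0.0000[hold]  S*(7)=53.6298
k=6: j=0 S=38.9302 intr=28.1698 cont=27.2388 V=28.1698[EX]; j=1 S=48.1985 intr=18.9015 cont=17.9705 V=18.9015[EX]; j=2 S=59.6733 intr=7.4267 cont=7.9168 V=7.9168[hold]; j=3 S=73.8800 intr=0.0000 cont=1.5342 V=1.5342[hold]; j=4 S=91.4690 intr=0.0000 cont=0.0000 V=0.0000[hold]; j=5 S=113.2454 intr=0.0000 cont=0.0000 V=0.0000[hold]; j=6 S=140.2063 intr=0.0000 cont=0.0000 V=0.0000[hold]  S*(6)=48.1985
k=5: j=0 S=43.3171 intr=23.7829 cont=22.8518 V=23.7829[EX]; j=1 S=53.6298 intr=13.4702 cont=12.7997 V=13.4702[EX]; j=2 S=66.3978 intr=0.7022 cont=4.4139 V=4.4139[hold]; j=3 S=82.2054 intr=0.0000 cont=0.6973 V=0.6973[hold]; j=4 S=101.7764 intr=0.0000 cont=0.0000 V=0.0000[hold]; j=5 S=126.0068 intr=0.0000 cont=0.0000 V=0.0000[hold]  S*(5)=53.6298
k=4: j=0 S=48.1985 intr=18.9015 cont=17.9705 V=18.9015[EX]; j=1 S=59.6733 intr=7.4267 cont=8.4688 V=8.4688[hold]; j=2 S=73.8800 intr=0.0000 cont=2.3769 V=2.3769[hold]; j=3 S=91.4690 intr=0.0000 cont=0.3169 V=0.3169[hold]; j=4 S=113.2454 intr=0.0000 cont=0.0000 V=0.0000[hold]  S*(4)=48.1985
k=3: j=0 S=53.6298 intr=13.4702 cont=13.0931 V=13.4702[EX]; j=1 S=66.3978 intr=0.7022 cont=5.1128 V=5.1128[hold]; j=2 S=82.2054 intr=0.0000 cont=1.2488 V=1.2488[hold]; j=3 S=101.7764 intr=0.0000 cont=0.1441 V=0.1441[hold]  S*(3)=53.6298
k=2: j=0 S=59.6733 intr=7.4267 cont=8.8404 V=8.8404[hold]; j=1 S=73.8800 intr=0.0000 cont=2.9877 V=2.9877[hold]; j=2 S=91.4690 intr=0.0000 cont=0.6442 V=0.6442[hold]  S*(2)=-
k=1: j=0 S=66.3978 intr=0.7022 cont=5.6064 V=5.6064[hold]; j=1 S=82.2054 intr=0.0000 cont=1.7004 V=1.7004[hold]  S*(1)=-
k=0: j=0 S=73.8800 intr=0.0000 cont=3.4521 V=3.4521[hold]  S*(0)=-

price = 3.4521
boundary = - - - 53.6298 48.1985 53.6298 48.1985 53.6298
tree:
3.4521
5.6064 1.7004
8.8404 2.9877 0.6442
13.4702 5.1128 1.2488 0.1441
18.9015 8.4688 2.3769 0.3169 0.0000
23.7829 13.4702 4.4139 0.6973 0.0000 0.0000
28.1698 18.9015 7.9168 1.5342 0.0000 0.0000 0.0000
32.1125 23.7829 13.4702 3.3755 0.0000 0.0000 0.0000 0.0000
35.6559 28.1698 18.9015 7.4267 0.0000 0.0000 0.0000 0.0000 0.0000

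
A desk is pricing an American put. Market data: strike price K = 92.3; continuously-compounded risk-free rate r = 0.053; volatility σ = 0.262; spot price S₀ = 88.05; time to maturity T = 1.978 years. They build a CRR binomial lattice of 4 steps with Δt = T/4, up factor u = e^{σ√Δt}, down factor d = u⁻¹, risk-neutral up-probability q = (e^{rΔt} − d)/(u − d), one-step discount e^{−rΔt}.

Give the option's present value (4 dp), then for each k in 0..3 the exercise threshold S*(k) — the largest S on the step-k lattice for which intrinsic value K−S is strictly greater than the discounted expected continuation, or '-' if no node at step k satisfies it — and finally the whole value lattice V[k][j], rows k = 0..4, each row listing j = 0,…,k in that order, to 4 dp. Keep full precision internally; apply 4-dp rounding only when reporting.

price = 11.5817
boundary = - - 60.9116 73.2344
tree:
11.5817
19.5275 4.9986
31.3884 9.8139 0.9071
41.6376 19.0656 1.9635 0.0000
50.1623 31.3884 4.2500 0.0000 0.0000

Δt=0.49450, u=1.20230, d=0.83174, q=0.52573, disc=e^(-rΔt)=0.97413
k=4 terminal: V=max(K-S,0) → 50.1623 31.3884 4.2500 0.0000 0.0000
k=3: j=0 S=50.6624 intr=41.6376 cont=39.2500 V=41.6376[EX]; j=1 S=73.2344 intr=19.0656 cont=16.6780 V=19.0656[EX]; j=2 S=105.8629 intr=0.0000 cont=1.9635 V=1.9635[hold]; j=3 S=153.0287 intr=0.0000 cont=0.0000 V=0.0000[hold]  S*(3)=73.2344
k=2: j=0 S=60.9116 intr=31.3884 cont=29.0007 V=31.3884[EX]; j=1 S=88.0500 intr=4.2500 cont=9.8139 V=9.8139[hold]; j=2 S=127.2795 intr=0.0000 cont=0.9071 V=0.9071[hold]  S*(2)=60.9116
k=1: j=0 S=73.2344 intr=19.0656 cont=19.5275 V=19.5275[hold]; j=1 S=105.8629 intr=0.0000 cont=4.9986 V=4.9986[hold]  S*(1)=-
k=0: j=0 S=88.0500 intr=4.2500 cont=11.5817 V=11.5817[hold]  S*(0)=-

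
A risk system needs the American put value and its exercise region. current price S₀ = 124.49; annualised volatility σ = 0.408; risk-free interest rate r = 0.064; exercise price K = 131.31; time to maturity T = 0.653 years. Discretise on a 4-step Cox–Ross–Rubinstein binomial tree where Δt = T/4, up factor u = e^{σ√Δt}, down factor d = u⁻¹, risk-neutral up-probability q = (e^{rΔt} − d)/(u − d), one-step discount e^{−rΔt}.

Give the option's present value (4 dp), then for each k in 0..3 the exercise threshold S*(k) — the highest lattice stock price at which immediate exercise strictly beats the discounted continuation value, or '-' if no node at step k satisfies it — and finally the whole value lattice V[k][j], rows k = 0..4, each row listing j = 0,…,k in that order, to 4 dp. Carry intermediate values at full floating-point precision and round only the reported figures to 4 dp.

price = 18.1956
boundary = - - 89.5258 105.5702
tree:
18.1956
28.1739 8.2241
41.7842 14.6449 1.7332
55.3902 25.7398 3.4380 0.0000
66.9283 41.7842 6.8200 0.0000 0.0000

Δt=0.16325, u=1.17922, d=0.84802, q=0.49059, disc=e^(-rΔt)=0.98961
k=4 terminal: V=max(K-S,0) → 66.9283 41.7842 6.8200 0.0000 0.0000
k=3: j=0 S=75.9198 intr=55.3902 cont=54.0254 V=55.3902[EX]; j=1 S=105.5702 intr=25.7398 cont=24.3750 V=25.7398[EX]; j=2 S=146.8005 intr=0.0000 cont=3.4380 V=3.4380[hold]; j=3 S=204.1332 intr=0.0000 cont=0.0000 V=0.0000[hold]  S*(3)=105.5702
k=2: j=0 S=89.5258 intr=41.7842 cont=40.4194 V=41.7842[EX]; j=1 S=124.4900 intr=6.8200 cont=14.6449 V=14.6449[hold]; j=2 S=173.1094 intr=0.0000 cont=1.7332 V=1.7332[hold]  S*(2)=89.5258
k=1: j=0 S=105.5702 intr=25.7398 cont=28.1739 V=28.1739[hold]; j=1 S=146.8005 intr=0.0000 cont=8.2241 V=8.2241[hold]  S*(1)=-
k=0: j=0 S=124.4900 intr=6.8200 cont=18.1956 V=18.1956[hold]  S*(0)=-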